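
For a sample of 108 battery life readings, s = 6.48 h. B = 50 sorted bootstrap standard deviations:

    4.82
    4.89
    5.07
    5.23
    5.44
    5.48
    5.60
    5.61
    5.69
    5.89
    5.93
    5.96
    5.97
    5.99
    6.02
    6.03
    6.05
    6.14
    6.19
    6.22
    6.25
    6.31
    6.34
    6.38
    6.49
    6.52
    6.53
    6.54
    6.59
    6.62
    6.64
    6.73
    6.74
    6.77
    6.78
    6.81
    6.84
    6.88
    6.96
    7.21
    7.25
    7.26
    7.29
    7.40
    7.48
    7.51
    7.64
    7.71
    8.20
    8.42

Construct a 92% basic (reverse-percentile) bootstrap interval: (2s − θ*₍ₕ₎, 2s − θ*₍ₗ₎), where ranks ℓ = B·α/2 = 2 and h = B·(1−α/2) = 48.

Percentile endpoints at ranks 2 and 48: θ*₍2₎ = 4.89, θ*₍48₎ = 7.71.
Basic interval reflects these around s:
  lower = 2 × 6.48 − 7.71 = 5.25
  upper = 2 × 6.48 − 4.89 = 8.07

(5.25, 8.07)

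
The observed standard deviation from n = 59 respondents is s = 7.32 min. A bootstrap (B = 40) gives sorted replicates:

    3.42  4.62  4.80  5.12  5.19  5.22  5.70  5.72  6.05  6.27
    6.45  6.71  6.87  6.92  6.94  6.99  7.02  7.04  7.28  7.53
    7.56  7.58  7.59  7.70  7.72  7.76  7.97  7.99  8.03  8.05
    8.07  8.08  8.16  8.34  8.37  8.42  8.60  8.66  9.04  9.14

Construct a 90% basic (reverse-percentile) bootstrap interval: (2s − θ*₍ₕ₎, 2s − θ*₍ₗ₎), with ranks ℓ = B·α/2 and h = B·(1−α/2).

Percentile endpoints at ranks 2 and 38: θ*₍2₎ = 4.62, θ*₍38₎ = 8.66.
Basic interval reflects these around s:
  lower = 2 × 7.32 − 8.66 = 5.98
  upper = 2 × 7.32 − 4.62 = 10.02

(5.98, 10.02)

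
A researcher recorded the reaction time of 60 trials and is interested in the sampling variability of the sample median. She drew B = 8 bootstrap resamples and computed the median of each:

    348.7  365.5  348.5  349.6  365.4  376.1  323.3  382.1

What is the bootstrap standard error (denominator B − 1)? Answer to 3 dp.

SE* = 18.777

Bootstrap SE is the standard deviation of the 8 replicate medians.
Mean of replicates: (348.7 + 365.5 + 348.5 + 349.6 + 365.4 + 376.1 + 323.3 + 382.1) / 8 = 2859.2000 / 8 = 357.4000
Sum of squared deviations: (−8.7000)² + (+8.1000)² + (−8.9000)² + (−7.8000)² + (+8.0000)² + (+18.7000)² + (−34.1000)² + (+24.7000)² = 2467.9400
Variance = 2467.9400 / 7 = 352.5629
SE* = √352.5629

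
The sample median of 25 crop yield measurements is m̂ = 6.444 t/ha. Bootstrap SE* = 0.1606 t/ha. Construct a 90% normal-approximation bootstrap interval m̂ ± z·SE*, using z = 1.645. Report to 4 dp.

(6.1798, 6.7082)

Margin = 1.645 × 0.1606 = 0.26419
Interval: 6.444 ± 0.26419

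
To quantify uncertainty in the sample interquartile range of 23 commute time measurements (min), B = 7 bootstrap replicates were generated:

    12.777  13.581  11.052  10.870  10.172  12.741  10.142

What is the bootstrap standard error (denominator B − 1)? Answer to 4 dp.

SE* = 1.3909

Bootstrap SE is the standard deviation of the 7 replicate interquartile ranges.
Mean of replicates: (12.777 + 13.581 + 11.052 + 10.870 + 10.172 + 12.741 + 10.142) / 7 = 81.33500 / 7 = 11.61929
Sum of squared deviations: (+1.15771)² + (+1.96171)² + (−0.56729)² + (−0.74929)² + (−1.44729)² + (+1.12171)² + (−1.47729)² = 11.60712
Variance = 11.60712 / 6 = 1.93452
SE* = √1.93452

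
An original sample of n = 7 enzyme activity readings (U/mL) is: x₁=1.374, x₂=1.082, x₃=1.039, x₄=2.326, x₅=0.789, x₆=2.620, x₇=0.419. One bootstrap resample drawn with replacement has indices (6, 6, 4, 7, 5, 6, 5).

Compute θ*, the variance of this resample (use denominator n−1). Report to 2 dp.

Resample values: 2.620, 2.620, 2.326, 0.419, 0.789, 2.620, 0.789.
Mean = 1.7404; sum of squared deviations = 6.2204
s² = 6.2204 / 6 = 1.0367

θ* = 1.04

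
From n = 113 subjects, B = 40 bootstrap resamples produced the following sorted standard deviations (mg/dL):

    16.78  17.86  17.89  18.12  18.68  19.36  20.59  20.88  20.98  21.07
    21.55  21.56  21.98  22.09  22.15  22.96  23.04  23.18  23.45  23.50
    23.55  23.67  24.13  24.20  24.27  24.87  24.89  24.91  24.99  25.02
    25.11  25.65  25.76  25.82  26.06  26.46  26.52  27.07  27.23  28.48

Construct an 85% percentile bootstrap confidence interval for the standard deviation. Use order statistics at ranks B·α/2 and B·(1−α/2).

(17.89, 26.52)

α = 0.15; lower rank = 40 × 0.075 = 3; upper rank = 40 × 0.925 = 37.
The 3rd smallest replicate is 17.89; the 37th is 26.52.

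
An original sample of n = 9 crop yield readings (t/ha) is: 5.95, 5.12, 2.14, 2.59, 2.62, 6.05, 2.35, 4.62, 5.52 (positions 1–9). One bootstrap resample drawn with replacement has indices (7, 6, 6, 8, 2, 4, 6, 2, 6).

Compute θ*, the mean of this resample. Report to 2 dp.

θ* = 4.89

Resample values: 2.35, 6.05, 6.05, 4.62, 5.12, 2.59, 6.05, 5.12, 6.05.
Mean = (2.35 + 6.05 + 6.05 + 4.62 + 5.12 + 2.59 + 6.05 + 5.12 + 6.05) / 9 = 44.000 / 9 = 4.89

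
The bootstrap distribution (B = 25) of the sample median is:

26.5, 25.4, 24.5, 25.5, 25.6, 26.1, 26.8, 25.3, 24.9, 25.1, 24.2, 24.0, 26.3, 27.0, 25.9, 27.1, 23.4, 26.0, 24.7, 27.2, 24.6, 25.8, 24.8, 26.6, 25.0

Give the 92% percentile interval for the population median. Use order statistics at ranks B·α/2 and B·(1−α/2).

(23.4, 27.1)

Sorted replicates: 23.4, 24.0, 24.2, 24.5, 24.6, 24.7, 24.8, 24.9, 25.0, 25.1, 25.3, 25.4, 25.5, 25.6, 25.8, 25.9, 26.0, 26.1, 26.3, 26.5, 26.6, 26.8, 27.0, 27.1, 27.2
α = 0.08; lower rank = 25 × 0.040 = 1; upper rank = 25 × 0.960 = 24.
The 1st smallest replicate is 23.4; the 24th is 27.1.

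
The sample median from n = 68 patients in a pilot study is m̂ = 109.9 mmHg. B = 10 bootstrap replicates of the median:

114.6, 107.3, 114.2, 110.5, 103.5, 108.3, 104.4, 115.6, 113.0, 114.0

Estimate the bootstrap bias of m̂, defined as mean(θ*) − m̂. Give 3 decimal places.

bias = +0.640

mean(θ*) = (114.6 + 107.3 + 114.2 + 110.5 + 103.5 + 108.3 + 104.4 + 115.6 + 113.0 + 114.0) / 10 = 110.5400
bias = 110.5400 − 109.9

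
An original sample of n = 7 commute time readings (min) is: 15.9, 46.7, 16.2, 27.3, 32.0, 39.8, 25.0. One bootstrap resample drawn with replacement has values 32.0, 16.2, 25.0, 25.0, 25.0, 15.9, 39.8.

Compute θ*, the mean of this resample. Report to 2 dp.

Mean = (32.0 + 16.2 + 25.0 + 25.0 + 25.0 + 15.9 + 39.8) / 7 = 178.90 / 7 = 25.56

θ* = 25.56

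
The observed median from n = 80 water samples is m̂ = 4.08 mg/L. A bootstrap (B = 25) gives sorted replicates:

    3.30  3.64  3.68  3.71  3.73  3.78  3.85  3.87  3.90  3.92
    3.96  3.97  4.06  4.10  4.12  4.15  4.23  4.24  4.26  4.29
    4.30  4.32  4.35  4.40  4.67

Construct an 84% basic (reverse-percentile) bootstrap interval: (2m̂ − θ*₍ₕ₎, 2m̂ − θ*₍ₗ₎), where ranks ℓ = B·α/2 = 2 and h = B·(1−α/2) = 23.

(3.81, 4.52)

Percentile endpoints at ranks 2 and 23: θ*₍2₎ = 3.64, θ*₍23₎ = 4.35.
Basic interval reflects these around m̂:
  lower = 2 × 4.08 − 4.35 = 3.81
  upper = 2 × 4.08 − 3.64 = 4.52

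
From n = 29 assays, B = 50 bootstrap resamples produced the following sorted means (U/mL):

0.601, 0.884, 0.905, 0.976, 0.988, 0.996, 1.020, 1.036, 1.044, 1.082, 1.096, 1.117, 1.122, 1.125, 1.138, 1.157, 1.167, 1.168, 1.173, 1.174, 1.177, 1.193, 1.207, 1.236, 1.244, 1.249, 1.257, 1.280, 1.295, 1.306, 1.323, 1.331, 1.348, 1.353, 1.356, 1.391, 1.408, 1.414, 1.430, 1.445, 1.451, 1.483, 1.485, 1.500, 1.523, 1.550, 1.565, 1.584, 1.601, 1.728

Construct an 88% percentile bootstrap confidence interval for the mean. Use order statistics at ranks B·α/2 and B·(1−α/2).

α = 0.12; lower rank = 50 × 0.060 = 3; upper rank = 50 × 0.940 = 47.
The 3rd smallest replicate is 0.905; the 47th is 1.565.

(0.905, 1.565)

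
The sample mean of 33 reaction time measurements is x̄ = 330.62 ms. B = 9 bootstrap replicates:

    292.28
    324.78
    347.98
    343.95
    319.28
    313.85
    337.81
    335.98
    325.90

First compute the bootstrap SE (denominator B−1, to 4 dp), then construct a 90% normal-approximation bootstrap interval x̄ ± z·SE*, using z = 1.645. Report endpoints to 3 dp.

(302.313, 358.927)

Mean of replicates = 326.8678; sum of squared deviations = 2368.9398; SE* = √(2368.9398/8) = 17.2081
Margin = 1.645 × 17.2081 = 28.3073
Interval: 330.62 ± 28.3073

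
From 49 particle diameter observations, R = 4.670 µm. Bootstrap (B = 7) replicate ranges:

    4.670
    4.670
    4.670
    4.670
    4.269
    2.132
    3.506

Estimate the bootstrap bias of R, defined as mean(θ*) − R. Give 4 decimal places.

bias = −0.5861

mean(θ*) = (4.670 + 4.670 + 4.670 + 4.670 + 4.269 + 2.132 + 3.506) / 7 = 4.08386
bias = 4.08386 − 4.670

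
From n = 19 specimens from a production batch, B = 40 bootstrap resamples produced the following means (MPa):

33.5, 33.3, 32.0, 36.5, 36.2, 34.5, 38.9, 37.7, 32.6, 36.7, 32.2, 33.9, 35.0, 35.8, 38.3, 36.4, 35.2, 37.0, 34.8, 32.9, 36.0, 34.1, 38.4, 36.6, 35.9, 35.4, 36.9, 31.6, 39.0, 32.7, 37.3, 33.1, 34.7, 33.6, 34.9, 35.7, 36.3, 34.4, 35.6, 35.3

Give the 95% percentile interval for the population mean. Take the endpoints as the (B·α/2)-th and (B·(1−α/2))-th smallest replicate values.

Sorted replicates: 31.6, 32.0, 32.2, 32.6, 32.7, 32.9, 33.1, 33.3, 33.5, 33.6, 33.9, 34.1, 34.4, 34.5, 34.7, 34.8, 34.9, 35.0, 35.2, 35.3, 35.4, 35.6, 35.7, 35.8, 35.9, 36.0, 36.2, 36.3, 36.4, 36.5, 36.6, 36.7, 36.9, 37.0, 37.3, 37.7, 38.3, 38.4, 38.9, 39.0
α = 0.05; lower rank = 40 × 0.025 = 1; upper rank = 40 × 0.975 = 39.
The 1st smallest replicate is 31.6; the 39th is 38.9.

(31.6, 38.9)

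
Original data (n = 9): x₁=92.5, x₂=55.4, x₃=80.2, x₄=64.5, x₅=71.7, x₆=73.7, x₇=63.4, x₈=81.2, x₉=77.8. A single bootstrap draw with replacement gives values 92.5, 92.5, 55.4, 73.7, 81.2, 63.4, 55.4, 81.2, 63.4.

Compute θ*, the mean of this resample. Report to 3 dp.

θ* = 73.189

Mean = (92.5 + 92.5 + 55.4 + 73.7 + 81.2 + 63.4 + 55.4 + 81.2 + 63.4) / 9 = 658.70 / 9 = 73.189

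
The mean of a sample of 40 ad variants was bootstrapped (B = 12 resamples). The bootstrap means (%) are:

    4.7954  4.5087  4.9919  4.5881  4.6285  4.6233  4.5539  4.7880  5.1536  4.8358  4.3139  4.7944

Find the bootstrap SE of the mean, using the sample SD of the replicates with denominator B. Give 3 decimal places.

SE* = 0.217

Bootstrap SE is the standard deviation of the 12 replicate means.
Mean of replicates: (4.7954 + 4.5087 + 4.9919 + 4.5881 + 4.6285 + 4.6233 + 4.5539 + 4.7880 + 5.1536 + 4.8358 + 4.3139 + 4.7944) / 12 = 56.57550 / 12 = 4.71462
Sum of squared deviations: (+0.08078)² + (−0.20592)² + (+0.27728)² + (−0.12652)² + (−0.08613)² + (−0.09132)² + (−0.16073)² + (+0.07338)² + (+0.43898)² + (+0.12118)² + (−0.40072)² + (+0.07978)² = 0.56312
Variance = 0.56312 / 12 = 0.04693
SE* = √0.04693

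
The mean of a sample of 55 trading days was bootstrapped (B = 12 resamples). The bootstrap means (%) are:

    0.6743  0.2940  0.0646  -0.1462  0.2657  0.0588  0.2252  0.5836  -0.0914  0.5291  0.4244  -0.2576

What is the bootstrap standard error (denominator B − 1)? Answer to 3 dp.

SE* = 0.300

Bootstrap SE is the standard deviation of the 12 replicate means.
Mean of replicates: (0.6743 + 0.2940 + 0.0646 + (-0.1462) + 0.2657 + 0.0588 + 0.2252 + 0.5836 + (-0.0914) + 0.5291 + 0.4244 + (-0.2576)) / 12 = 2.62450 / 12 = 0.21871
Sum of squared deviations: (+0.45559)² + (+0.07529)² + (−0.15411)² + (−0.36491)² + (+0.04699)² + (−0.15991)² + (+0.00649)² + (+0.36489)² + (−0.31011)² + (+0.31039)² + (+0.20569)² + (−0.47631)² = 0.99280
Variance = 0.99280 / 11 = 0.09025
SE* = √0.09025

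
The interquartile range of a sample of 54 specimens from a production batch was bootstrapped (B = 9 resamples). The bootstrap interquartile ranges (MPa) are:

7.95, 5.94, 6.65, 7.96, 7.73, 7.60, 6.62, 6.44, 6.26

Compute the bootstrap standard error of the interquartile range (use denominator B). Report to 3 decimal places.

Bootstrap SE is the standard deviation of the 9 replicate interquartile ranges.
Mean of replicates: (7.95 + 5.94 + 6.65 + 7.96 + 7.73 + 7.60 + 6.62 + 6.44 + 6.26) / 9 = 63.1500 / 9 = 7.0167
Sum of squared deviations: (+0.9333)² + (−1.0767)² + (−0.3667)² + (+0.9433)² + (+0.7133)² + (+0.5833)² + (−0.3967)² + (−0.5767)² + (−0.7567)² = 4.9662
Variance = 4.9662 / 9 = 0.5518
SE* = √0.5518

SE* = 0.743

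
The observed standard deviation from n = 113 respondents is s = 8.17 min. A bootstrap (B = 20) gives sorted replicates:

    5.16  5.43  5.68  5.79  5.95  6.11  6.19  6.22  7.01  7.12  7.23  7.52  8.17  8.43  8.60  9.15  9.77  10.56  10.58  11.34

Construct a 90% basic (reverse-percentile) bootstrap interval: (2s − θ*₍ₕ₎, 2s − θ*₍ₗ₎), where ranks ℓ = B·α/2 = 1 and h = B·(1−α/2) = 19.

(5.76, 11.18)

Percentile endpoints at ranks 1 and 19: θ*₍1₎ = 5.16, θ*₍19₎ = 10.58.
Basic interval reflects these around s:
  lower = 2 × 8.17 − 10.58 = 5.76
  upper = 2 × 8.17 − 5.16 = 11.18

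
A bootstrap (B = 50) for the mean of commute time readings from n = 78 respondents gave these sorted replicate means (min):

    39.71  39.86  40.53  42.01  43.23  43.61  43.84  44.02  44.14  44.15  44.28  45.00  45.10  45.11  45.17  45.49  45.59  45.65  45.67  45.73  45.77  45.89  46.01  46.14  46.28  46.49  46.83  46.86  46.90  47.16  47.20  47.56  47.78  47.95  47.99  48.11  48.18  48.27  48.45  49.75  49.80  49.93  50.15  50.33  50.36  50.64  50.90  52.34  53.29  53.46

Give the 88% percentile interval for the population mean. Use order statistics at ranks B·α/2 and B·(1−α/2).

(40.53, 50.90)

α = 0.12; lower rank = 50 × 0.060 = 3; upper rank = 50 × 0.940 = 47.
The 3rd smallest replicate is 40.53; the 47th is 50.90.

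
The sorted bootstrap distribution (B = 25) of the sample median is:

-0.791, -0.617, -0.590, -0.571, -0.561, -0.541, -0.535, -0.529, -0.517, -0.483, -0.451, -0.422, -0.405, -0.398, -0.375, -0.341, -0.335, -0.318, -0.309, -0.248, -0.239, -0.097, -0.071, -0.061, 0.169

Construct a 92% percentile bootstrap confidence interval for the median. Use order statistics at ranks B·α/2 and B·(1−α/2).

α = 0.08; lower rank = 25 × 0.040 = 1; upper rank = 25 × 0.960 = 24.
The 1st smallest replicate is -0.791; the 24th is -0.061.

(-0.791, -0.061)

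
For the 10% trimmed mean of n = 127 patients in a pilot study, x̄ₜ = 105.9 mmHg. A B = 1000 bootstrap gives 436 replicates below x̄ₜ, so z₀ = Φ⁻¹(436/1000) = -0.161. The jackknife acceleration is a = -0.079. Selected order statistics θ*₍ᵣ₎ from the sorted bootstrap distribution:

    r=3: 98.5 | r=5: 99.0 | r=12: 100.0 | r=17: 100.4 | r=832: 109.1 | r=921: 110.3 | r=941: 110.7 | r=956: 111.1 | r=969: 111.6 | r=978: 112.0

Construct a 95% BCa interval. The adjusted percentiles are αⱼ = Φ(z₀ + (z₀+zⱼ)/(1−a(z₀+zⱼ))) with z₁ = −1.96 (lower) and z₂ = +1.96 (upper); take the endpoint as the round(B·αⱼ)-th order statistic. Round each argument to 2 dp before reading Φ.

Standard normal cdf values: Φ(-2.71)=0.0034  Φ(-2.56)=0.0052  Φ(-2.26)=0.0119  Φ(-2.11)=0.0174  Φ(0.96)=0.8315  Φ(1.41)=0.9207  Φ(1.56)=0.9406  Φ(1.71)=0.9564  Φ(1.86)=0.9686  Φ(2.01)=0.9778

Lower: z₀ + z₁ = -0.161 + (-1.960) = -2.121; 1 − a(z₀+z₁) = 1 − (-0.079)(-2.121) = 0.8324; argument = -0.161 + (-2.121)/0.8324 = -2.7089 → -2.71.
α₁ = Φ(-2.71) = 0.0034; rank = round(1000 × 0.0034) = 3; θ*₍3₎ = 98.5.
Upper: z₀ + z₂ = 1.799; 1 − a(z₀+z₂) = 1.1421; argument = 1.4141 → 1.41; α₂ = 0.9207; rank = 921; θ*₍921₎ = 110.3.

(98.5, 110.3)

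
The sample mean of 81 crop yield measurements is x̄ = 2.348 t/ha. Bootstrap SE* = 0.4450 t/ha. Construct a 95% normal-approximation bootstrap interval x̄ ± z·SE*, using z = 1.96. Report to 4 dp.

Margin = 1.96 × 0.4450 = 0.87220
Interval: 2.348 ± 0.87220

(1.4758, 3.2202)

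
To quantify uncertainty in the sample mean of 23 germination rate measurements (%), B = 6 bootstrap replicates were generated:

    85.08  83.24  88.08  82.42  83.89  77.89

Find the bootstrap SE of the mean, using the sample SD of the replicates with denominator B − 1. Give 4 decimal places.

Bootstrap SE is the standard deviation of the 6 replicate means.
Mean of replicates: (85.08 + 83.24 + 88.08 + 82.42 + 83.89 + 77.89) / 6 = 500.60000 / 6 = 83.43333
Sum of squared deviations: (+1.64667)² + (−0.19333)² + (+4.64667)² + (−1.01333)² + (+0.45667)² + (−5.54333)² = 56.30433
Variance = 56.30433 / 5 = 11.26087
SE* = √11.26087

SE* = 3.3557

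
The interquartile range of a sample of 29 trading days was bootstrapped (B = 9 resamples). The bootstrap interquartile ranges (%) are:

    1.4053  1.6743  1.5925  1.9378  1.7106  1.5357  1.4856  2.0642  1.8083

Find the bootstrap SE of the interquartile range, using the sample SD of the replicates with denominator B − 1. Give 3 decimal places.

Bootstrap SE is the standard deviation of the 9 replicate interquartile ranges.
Mean of replicates: (1.4053 + 1.6743 + 1.5925 + 1.9378 + 1.7106 + 1.5357 + 1.4856 + 2.0642 + 1.8083) / 9 = 15.21430 / 9 = 1.69048
Sum of squared deviations: (−0.28518)² + (−0.01618)² + (−0.09798)² + (+0.24732)² + (+0.02012)² + (−0.15478)² + (−0.20488)² + (+0.37372)² + (+0.11782)² = 0.37224
Variance = 0.37224 / 8 = 0.04653
SE* = √0.04653

SE* = 0.216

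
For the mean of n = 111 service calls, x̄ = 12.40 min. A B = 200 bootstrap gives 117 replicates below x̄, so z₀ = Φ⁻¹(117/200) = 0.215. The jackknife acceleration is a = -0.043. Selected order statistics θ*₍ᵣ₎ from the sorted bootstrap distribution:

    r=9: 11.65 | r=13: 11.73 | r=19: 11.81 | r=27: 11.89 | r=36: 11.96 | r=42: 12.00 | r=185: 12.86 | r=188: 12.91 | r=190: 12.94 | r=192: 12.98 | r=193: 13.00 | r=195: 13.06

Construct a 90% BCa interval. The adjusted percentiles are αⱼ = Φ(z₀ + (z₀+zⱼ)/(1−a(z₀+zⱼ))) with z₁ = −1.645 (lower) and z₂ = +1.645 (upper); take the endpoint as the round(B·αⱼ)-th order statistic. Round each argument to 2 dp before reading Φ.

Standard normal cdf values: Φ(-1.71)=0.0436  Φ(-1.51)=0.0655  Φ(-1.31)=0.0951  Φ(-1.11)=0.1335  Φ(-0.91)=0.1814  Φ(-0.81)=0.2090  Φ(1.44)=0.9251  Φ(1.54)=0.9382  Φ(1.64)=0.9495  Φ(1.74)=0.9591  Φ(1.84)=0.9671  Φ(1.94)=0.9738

(11.81, 13.06)

Lower: z₀ + z₁ = 0.215 + (-1.645) = -1.430; 1 − a(z₀+z₁) = 1 − (-0.043)(-1.430) = 0.9385; argument = 0.215 + (-1.430)/0.9385 = -1.3087 → -1.31.
α₁ = Φ(-1.31) = 0.0951; rank = round(200 × 0.0951) = 19; θ*₍19₎ = 11.81.
Upper: z₀ + z₂ = 1.860; 1 − a(z₀+z₂) = 1.0800; argument = 1.9373 → 1.94; α₂ = 0.9738; rank = 195; θ*₍195₎ = 13.06.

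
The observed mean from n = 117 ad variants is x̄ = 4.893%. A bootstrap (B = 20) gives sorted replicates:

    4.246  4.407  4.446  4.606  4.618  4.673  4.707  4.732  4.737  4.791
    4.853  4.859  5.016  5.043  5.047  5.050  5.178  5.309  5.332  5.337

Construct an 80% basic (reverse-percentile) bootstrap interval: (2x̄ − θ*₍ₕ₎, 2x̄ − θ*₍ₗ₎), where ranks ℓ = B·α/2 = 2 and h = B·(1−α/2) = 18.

Percentile endpoints at ranks 2 and 18: θ*₍2₎ = 4.407, θ*₍18₎ = 5.309.
Basic interval reflects these around x̄:
  lower = 2 × 4.893 − 5.309 = 4.477
  upper = 2 × 4.893 − 4.407 = 5.379

(4.477, 5.379)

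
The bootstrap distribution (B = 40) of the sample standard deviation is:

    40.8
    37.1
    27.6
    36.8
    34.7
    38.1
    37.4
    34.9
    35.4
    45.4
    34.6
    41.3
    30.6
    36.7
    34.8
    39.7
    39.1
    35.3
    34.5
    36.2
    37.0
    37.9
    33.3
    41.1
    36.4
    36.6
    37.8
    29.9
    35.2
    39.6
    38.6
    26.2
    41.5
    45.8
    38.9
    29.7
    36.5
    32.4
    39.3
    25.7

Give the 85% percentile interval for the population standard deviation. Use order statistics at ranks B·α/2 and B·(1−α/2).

Sorted replicates: 25.7, 26.2, 27.6, 29.7, 29.9, 30.6, 32.4, 33.3, 34.5, 34.6, 34.7, 34.8, 34.9, 35.2, 35.3, 35.4, 36.2, 36.4, 36.5, 36.6, 36.7, 36.8, 37.0, 37.1, 37.4, 37.8, 37.9, 38.1, 38.6, 38.9, 39.1, 39.3, 39.6, 39.7, 40.8, 41.1, 41.3, 41.5, 45.4, 45.8
α = 0.15; lower rank = 40 × 0.075 = 3; upper rank = 40 × 0.925 = 37.
The 3rd smallest replicate is 27.6; the 37th is 41.3.

(27.6, 41.3)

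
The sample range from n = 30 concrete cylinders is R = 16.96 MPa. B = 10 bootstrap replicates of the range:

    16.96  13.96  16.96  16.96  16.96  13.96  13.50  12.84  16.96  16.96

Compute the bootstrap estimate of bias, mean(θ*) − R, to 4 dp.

mean(θ*) = (16.96 + 13.96 + 16.96 + 16.96 + 16.96 + 13.96 + 13.50 + 12.84 + 16.96 + 16.96) / 10 = 15.60200
bias = 15.60200 − 16.96

bias = −1.3580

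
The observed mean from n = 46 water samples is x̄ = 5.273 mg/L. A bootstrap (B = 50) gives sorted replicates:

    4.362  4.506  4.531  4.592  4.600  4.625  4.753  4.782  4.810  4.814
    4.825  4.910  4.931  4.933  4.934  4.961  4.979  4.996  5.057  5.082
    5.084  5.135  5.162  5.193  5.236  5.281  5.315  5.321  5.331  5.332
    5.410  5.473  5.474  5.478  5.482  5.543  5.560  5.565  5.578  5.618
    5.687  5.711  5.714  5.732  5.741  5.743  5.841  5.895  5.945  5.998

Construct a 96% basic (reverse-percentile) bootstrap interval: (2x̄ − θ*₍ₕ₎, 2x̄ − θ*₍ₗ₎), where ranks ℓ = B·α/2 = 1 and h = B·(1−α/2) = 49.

(4.601, 6.184)

Percentile endpoints at ranks 1 and 49: θ*₍1₎ = 4.362, θ*₍49₎ = 5.945.
Basic interval reflects these around x̄:
  lower = 2 × 5.273 − 5.945 = 4.601
  upper = 2 × 5.273 − 4.362 = 6.184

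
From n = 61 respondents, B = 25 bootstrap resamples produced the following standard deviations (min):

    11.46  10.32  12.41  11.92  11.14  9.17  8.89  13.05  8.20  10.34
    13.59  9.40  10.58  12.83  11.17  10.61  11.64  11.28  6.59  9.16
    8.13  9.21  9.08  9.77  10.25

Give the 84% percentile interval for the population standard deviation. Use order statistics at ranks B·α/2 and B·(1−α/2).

(8.13, 12.83)

Sorted replicates: 6.59, 8.13, 8.20, 8.89, 9.08, 9.16, 9.17, 9.21, 9.40, 9.77, 10.25, 10.32, 10.34, 10.58, 10.61, 11.14, 11.17, 11.28, 11.46, 11.64, 11.92, 12.41, 12.83, 13.05, 13.59
α = 0.16; lower rank = 25 × 0.080 = 2; upper rank = 25 × 0.920 = 23.
The 2nd smallest replicate is 8.13; the 23rd is 12.83.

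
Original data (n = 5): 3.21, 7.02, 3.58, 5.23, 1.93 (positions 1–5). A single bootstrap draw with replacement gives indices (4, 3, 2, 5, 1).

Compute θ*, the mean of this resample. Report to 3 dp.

θ* = 4.194

Resample values: 5.23, 3.58, 7.02, 1.93, 3.21.
Mean = (5.23 + 3.58 + 7.02 + 1.93 + 3.21) / 5 = 20.970 / 5 = 4.194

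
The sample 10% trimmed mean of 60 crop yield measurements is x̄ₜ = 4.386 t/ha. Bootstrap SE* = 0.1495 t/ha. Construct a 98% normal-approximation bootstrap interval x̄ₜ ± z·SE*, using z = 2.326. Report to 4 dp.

(4.0383, 4.7337)

Margin = 2.326 × 0.1495 = 0.34774
Interval: 4.386 ± 0.34774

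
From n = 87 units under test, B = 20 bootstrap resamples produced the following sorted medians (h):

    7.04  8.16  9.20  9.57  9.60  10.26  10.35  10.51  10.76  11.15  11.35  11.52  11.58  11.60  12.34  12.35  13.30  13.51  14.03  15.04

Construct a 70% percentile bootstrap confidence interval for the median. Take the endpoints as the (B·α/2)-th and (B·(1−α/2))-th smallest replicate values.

(9.20, 13.30)

α = 0.30; lower rank = 20 × 0.150 = 3; upper rank = 20 × 0.850 = 17.
The 3rd smallest replicate is 9.20; the 17th is 13.30.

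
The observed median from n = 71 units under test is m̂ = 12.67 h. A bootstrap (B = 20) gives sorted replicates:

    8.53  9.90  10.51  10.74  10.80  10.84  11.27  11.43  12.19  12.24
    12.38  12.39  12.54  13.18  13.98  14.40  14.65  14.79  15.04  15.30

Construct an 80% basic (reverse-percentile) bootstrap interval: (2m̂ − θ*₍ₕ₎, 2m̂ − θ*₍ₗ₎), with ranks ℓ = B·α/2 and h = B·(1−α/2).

Percentile endpoints at ranks 2 and 18: θ*₍2₎ = 9.90, θ*₍18₎ = 14.79.
Basic interval reflects these around m̂:
  lower = 2 × 12.67 − 14.79 = 10.55
  upper = 2 × 12.67 − 9.90 = 15.44

(10.55, 15.44)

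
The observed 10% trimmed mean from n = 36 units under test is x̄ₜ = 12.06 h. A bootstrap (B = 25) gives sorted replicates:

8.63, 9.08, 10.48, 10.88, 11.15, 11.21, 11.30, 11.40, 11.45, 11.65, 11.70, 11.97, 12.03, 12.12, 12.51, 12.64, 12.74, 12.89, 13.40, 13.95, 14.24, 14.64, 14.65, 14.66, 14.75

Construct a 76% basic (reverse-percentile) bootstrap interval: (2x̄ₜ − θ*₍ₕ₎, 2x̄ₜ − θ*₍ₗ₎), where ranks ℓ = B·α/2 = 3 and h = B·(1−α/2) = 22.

Percentile endpoints at ranks 3 and 22: θ*₍3₎ = 10.48, θ*₍22₎ = 14.64.
Basic interval reflects these around x̄ₜ:
  lower = 2 × 12.06 − 14.64 = 9.48
  upper = 2 × 12.06 − 10.48 = 13.64

(9.48, 13.64)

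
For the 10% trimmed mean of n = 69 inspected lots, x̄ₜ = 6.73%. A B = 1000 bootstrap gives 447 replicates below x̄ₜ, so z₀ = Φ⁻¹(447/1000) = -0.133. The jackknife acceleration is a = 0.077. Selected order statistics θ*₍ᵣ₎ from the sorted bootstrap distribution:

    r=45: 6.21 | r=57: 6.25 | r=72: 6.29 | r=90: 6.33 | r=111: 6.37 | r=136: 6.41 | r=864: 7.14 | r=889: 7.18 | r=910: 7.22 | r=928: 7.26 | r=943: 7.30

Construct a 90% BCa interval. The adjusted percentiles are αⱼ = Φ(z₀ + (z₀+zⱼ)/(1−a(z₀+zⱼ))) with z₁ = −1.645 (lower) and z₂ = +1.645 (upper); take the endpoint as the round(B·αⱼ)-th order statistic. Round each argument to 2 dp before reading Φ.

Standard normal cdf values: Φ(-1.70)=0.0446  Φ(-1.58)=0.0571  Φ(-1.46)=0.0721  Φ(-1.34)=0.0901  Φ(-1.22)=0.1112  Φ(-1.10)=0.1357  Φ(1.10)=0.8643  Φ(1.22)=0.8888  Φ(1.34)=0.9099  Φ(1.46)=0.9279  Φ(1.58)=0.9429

Lower: z₀ + z₁ = -0.133 + (-1.645) = -1.778; 1 − a(z₀+z₁) = 1 − (0.077)(-1.778) = 1.1369; argument = -0.133 + (-1.778)/1.1369 = -1.6969 → -1.70.
α₁ = Φ(-1.70) = 0.0446; rank = round(1000 × 0.0446) = 45; θ*₍45₎ = 6.21.
Upper: z₀ + z₂ = 1.512; 1 − a(z₀+z₂) = 0.8836; argument = 1.5782 → 1.58; α₂ = 0.9429; rank = 943; θ*₍943₎ = 7.30.

(6.21, 7.30)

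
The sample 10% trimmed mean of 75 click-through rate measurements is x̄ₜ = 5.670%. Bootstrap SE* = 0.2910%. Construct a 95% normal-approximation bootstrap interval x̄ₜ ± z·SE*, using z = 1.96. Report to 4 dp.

(5.0996, 6.2404)

Margin = 1.96 × 0.2910 = 0.57036
Interval: 5.670 ± 0.57036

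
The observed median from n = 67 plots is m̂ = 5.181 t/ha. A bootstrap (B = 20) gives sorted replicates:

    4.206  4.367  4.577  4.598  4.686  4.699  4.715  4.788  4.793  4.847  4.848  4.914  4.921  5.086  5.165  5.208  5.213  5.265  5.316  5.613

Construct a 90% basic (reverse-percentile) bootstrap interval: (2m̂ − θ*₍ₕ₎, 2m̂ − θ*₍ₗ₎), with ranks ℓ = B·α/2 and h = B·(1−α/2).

Percentile endpoints at ranks 1 and 19: θ*₍1₎ = 4.206, θ*₍19₎ = 5.316.
Basic interval reflects these around m̂:
  lower = 2 × 5.181 − 5.316 = 5.046
  upper = 2 × 5.181 − 4.206 = 6.156

(5.046, 6.156)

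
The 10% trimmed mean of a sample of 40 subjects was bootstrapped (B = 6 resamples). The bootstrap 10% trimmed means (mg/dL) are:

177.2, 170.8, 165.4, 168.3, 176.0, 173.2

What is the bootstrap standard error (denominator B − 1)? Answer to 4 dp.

Bootstrap SE is the standard deviation of the 6 replicate 10% trimmed means.
Mean of replicates: (177.2 + 170.8 + 165.4 + 168.3 + 176.0 + 173.2) / 6 = 1030.90000 / 6 = 171.81667
Sum of squared deviations: (+5.38333)² + (−1.01667)² + (−6.41667)² + (−3.51667)² + (+4.18333)² + (+1.38333)² = 102.96833
Variance = 102.96833 / 5 = 20.59367
SE* = √20.59367

SE* = 4.5380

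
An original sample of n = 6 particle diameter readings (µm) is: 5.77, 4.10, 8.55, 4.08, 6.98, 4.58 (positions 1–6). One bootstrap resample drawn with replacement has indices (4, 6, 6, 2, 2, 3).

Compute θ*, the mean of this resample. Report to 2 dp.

Resample values: 4.08, 4.58, 4.58, 4.10, 4.10, 8.55.
Mean = (4.08 + 4.58 + 4.58 + 4.10 + 4.10 + 8.55) / 6 = 29.990 / 6 = 5.00

θ* = 5.00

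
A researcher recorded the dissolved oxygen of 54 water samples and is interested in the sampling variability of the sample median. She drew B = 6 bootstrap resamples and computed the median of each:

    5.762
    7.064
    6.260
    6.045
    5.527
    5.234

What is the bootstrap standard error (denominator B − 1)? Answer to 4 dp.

SE* = 0.6429

Bootstrap SE is the standard deviation of the 6 replicate medians.
Mean of replicates: (5.762 + 7.064 + 6.260 + 6.045 + 5.527 + 5.234) / 6 = 35.89200 / 6 = 5.98200
Sum of squared deviations: (−0.22000)² + (+1.08200)² + (+0.27800)² + (+0.06300)² + (−0.45500)² + (−0.74800)² = 2.06691
Variance = 2.06691 / 5 = 0.41338
SE* = √0.41338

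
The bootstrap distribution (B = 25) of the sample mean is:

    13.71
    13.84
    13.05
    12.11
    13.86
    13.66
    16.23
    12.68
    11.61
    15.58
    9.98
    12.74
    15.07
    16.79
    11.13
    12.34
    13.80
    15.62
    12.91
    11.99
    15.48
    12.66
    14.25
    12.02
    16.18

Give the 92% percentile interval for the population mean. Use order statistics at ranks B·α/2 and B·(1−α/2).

(9.98, 16.23)

Sorted replicates: 9.98, 11.13, 11.61, 11.99, 12.02, 12.11, 12.34, 12.66, 12.68, 12.74, 12.91, 13.05, 13.66, 13.71, 13.80, 13.84, 13.86, 14.25, 15.07, 15.48, 15.58, 15.62, 16.18, 16.23, 16.79
α = 0.08; lower rank = 25 × 0.040 = 1; upper rank = 25 × 0.960 = 24.
The 1st smallest replicate is 9.98; the 24th is 16.23.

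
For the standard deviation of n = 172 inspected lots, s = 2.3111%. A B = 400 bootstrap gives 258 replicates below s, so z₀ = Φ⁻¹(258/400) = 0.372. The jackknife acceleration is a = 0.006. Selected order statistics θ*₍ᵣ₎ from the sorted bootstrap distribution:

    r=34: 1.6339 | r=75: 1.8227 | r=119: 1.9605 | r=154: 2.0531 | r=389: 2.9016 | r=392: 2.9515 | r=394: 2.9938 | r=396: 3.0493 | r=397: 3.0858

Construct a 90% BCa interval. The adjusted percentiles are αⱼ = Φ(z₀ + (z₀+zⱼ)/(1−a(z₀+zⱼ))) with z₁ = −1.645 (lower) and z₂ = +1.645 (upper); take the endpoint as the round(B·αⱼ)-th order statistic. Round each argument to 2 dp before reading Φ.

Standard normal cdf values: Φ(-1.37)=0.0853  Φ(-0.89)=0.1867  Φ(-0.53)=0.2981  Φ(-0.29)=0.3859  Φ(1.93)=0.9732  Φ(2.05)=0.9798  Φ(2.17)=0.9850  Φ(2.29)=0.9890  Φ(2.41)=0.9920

(1.8227, 3.0858)

Lower: z₀ + z₁ = 0.372 + (-1.645) = -1.273; 1 − a(z₀+z₁) = 1 − (0.006)(-1.273) = 1.0076; argument = 0.372 + (-1.273)/1.0076 = -0.8914 → -0.89.
α₁ = Φ(-0.89) = 0.1867; rank = round(400 × 0.1867) = 75; θ*₍75₎ = 1.8227.
Upper: z₀ + z₂ = 2.017; 1 − a(z₀+z₂) = 0.9879; argument = 2.4137 → 2.41; α₂ = 0.9920; rank = 397; θ*₍397₎ = 3.0858.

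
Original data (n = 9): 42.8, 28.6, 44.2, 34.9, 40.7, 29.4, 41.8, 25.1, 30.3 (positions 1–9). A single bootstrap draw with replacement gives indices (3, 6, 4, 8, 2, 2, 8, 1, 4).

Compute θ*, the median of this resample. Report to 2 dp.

θ* = 29.40

Resample values: 44.2, 29.4, 34.9, 25.1, 28.6, 28.6, 25.1, 42.8, 34.9.
Sorted: 25.1, 25.1, 28.6, 28.6, 29.4, 34.9, 34.9, 42.8, 44.2
Median = middle value = 29.40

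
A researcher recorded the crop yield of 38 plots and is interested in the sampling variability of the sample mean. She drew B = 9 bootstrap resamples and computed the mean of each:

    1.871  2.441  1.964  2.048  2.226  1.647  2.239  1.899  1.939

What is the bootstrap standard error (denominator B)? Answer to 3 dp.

SE* = 0.224

Bootstrap SE is the standard deviation of the 9 replicate means.
Mean of replicates: (1.871 + 2.441 + 1.964 + 2.048 + 2.226 + 1.647 + 2.239 + 1.899 + 1.939) / 9 = 18.2740 / 9 = 2.0304
Sum of squared deviations: (−0.1594)² + (+0.4106)² + (−0.0664)² + (+0.0176)² + (+0.1956)² + (−0.3834)² + (+0.2086)² + (−0.1314)² + (−0.0914)² = 0.4531
Variance = 0.4531 / 9 = 0.0503
SE* = √0.0503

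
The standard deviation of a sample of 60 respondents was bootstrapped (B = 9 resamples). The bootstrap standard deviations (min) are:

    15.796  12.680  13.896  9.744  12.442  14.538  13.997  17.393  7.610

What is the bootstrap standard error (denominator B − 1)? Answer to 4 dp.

Bootstrap SE is the standard deviation of the 9 replicate standard deviations.
Mean of replicates: (15.796 + 12.680 + 13.896 + 9.744 + 12.442 + 14.538 + 13.997 + 17.393 + 7.610) / 9 = 118.09600 / 9 = 13.12178
Sum of squared deviations: (+2.67422)² + (−0.44178)² + (+0.77422)² + (−3.37778)² + (−0.67978)² + (+1.41622)² + (+0.87522)² + (+4.27122)² + (−5.51178)² = 71.21227
Variance = 71.21227 / 8 = 8.90153
SE* = √8.90153

SE* = 2.9835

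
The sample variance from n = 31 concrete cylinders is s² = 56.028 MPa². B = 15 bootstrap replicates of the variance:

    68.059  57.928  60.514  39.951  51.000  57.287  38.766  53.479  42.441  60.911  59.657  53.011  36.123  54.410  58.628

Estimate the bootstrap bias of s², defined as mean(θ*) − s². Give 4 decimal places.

bias = −3.2170

mean(θ*) = (68.059 + 57.928 + 60.514 + 39.951 + 51.000 + 57.287 + 38.766 + 53.479 + 42.441 + 60.911 + 59.657 + 53.011 + 36.123 + 54.410 + 58.628) / 15 = 52.81100
bias = 52.81100 − 56.028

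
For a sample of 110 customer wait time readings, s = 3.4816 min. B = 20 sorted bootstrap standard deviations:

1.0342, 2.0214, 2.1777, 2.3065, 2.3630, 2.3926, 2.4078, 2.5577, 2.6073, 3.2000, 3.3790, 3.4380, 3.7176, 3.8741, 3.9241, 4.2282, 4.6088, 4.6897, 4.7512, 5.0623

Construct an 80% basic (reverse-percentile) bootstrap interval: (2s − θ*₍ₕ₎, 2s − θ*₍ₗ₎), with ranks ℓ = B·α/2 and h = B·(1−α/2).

Percentile endpoints at ranks 2 and 18: θ*₍2₎ = 2.0214, θ*₍18₎ = 4.6897.
Basic interval reflects these around s:
  lower = 2 × 3.4816 − 4.6897 = 2.2735
  upper = 2 × 3.4816 − 2.0214 = 4.9418

(2.2735, 4.9418)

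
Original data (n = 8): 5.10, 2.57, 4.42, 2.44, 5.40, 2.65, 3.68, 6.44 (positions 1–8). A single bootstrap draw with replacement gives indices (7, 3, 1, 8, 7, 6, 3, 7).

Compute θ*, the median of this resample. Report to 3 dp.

θ* = 4.050

Resample values: 3.68, 4.42, 5.10, 6.44, 3.68, 2.65, 4.42, 3.68.
Sorted: 2.65, 3.68, 3.68, 3.68, 4.42, 4.42, 5.10, 6.44
Median = average of the two middle values = 4.050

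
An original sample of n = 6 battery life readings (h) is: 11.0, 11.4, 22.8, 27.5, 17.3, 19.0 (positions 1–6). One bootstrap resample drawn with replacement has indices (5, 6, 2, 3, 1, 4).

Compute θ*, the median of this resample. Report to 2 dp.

Resample values: 17.3, 19.0, 11.4, 22.8, 11.0, 27.5.
Sorted: 11.0, 11.4, 17.3, 19.0, 22.8, 27.5
Median = average of the two middle values = 18.15

θ* = 18.15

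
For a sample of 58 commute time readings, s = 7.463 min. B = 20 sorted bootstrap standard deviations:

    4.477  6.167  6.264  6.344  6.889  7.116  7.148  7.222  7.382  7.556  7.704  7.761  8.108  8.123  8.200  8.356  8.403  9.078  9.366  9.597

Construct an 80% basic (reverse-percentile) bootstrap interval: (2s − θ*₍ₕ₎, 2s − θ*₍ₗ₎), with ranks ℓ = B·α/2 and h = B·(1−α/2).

Percentile endpoints at ranks 2 and 18: θ*₍2₎ = 6.167, θ*₍18₎ = 9.078.
Basic interval reflects these around s:
  lower = 2 × 7.463 − 9.078 = 5.848
  upper = 2 × 7.463 − 6.167 = 8.759

(5.848, 8.759)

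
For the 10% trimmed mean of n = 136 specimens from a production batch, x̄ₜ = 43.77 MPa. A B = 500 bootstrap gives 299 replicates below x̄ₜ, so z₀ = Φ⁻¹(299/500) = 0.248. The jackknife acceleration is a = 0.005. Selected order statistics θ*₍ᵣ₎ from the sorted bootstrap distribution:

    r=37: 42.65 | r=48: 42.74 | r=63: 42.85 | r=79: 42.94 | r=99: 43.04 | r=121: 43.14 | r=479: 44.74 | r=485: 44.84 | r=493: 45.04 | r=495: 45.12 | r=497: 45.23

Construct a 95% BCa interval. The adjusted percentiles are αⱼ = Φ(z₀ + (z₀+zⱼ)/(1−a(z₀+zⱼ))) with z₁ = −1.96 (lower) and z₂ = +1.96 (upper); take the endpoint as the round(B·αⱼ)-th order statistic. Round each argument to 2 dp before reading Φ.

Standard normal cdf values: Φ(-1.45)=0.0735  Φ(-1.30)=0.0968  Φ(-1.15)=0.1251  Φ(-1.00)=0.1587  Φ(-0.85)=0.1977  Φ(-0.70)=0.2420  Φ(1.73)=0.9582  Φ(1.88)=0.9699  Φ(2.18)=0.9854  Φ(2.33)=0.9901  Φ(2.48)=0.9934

Lower: z₀ + z₁ = 0.248 + (-1.960) = -1.712; 1 − a(z₀+z₁) = 1 − (0.005)(-1.712) = 1.0086; argument = 0.248 + (-1.712)/1.0086 = -1.4495 → -1.45.
α₁ = Φ(-1.45) = 0.0735; rank = round(500 × 0.0735) = 37; θ*₍37₎ = 42.65.
Upper: z₀ + z₂ = 2.208; 1 − a(z₀+z₂) = 0.9890; argument = 2.4806 → 2.48; α₂ = 0.9934; rank = 497; θ*₍497₎ = 45.23.

(42.65, 45.23)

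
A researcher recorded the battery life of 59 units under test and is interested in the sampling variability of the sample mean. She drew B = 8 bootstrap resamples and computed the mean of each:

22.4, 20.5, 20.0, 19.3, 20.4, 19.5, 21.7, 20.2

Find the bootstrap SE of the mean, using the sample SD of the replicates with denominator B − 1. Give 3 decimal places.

Bootstrap SE is the standard deviation of the 8 replicate means.
Mean of replicates: (22.4 + 20.5 + 20.0 + 19.3 + 20.4 + 19.5 + 21.7 + 20.2) / 8 = 164.0000 / 8 = 20.5000
Sum of squared deviations: (+1.9000)² + (+0.0000)² + (−0.5000)² + (−1.2000)² + (−0.1000)² + (−1.0000)² + (+1.2000)² + (−0.3000)² = 7.8400
Variance = 7.8400 / 7 = 1.1200
SE* = √1.1200

SE* = 1.058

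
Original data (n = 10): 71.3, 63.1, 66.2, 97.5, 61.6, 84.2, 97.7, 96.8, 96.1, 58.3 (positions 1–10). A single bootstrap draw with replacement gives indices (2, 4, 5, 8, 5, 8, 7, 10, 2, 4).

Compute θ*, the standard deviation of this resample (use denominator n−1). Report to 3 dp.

Resample values: 63.1, 97.5, 61.6, 96.8, 61.6, 96.8, 97.7, 58.3, 63.1, 97.5.
Mean = 79.4000; sum of squared deviations = 3205.9000
s² = 3205.9000 / 9 = 356.2111
s = √356.2111 = 18.874

θ* = 18.874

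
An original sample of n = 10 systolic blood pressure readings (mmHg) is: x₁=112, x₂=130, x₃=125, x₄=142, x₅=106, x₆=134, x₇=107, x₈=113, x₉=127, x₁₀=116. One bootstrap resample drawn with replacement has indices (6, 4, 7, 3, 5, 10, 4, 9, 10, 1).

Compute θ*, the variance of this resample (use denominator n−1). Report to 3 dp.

θ* = 180.678

Resample values: 134, 142, 107, 125, 106, 116, 142, 127, 116, 112.
Mean = 122.7000; sum of squared deviations = 1626.1000
s² = 1626.1000 / 9 = 180.6778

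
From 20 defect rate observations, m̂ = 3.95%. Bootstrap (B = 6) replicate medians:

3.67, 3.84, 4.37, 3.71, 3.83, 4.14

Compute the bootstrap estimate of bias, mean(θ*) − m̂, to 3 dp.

bias = −0.023

mean(θ*) = (3.67 + 3.84 + 4.37 + 3.71 + 3.83 + 4.14) / 6 = 3.9267
bias = 3.9267 − 3.95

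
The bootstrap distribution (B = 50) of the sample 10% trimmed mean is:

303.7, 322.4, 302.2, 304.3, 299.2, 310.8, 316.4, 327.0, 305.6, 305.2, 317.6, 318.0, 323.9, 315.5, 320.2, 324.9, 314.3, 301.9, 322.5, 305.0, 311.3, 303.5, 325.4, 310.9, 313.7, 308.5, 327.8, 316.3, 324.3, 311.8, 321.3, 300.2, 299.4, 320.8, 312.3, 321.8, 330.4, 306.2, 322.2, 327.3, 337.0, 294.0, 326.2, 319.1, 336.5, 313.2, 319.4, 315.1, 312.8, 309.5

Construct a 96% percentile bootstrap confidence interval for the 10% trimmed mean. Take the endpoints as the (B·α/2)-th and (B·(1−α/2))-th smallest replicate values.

(294.0, 336.5)

Sorted replicates: 294.0, 299.2, 299.4, 300.2, 301.9, 302.2, 303.5, 303.7, 304.3, 305.0, 305.2, 305.6, 306.2, 308.5, 309.5, 310.8, 310.9, 311.3, 311.8, 312.3, 312.8, 313.2, 313.7, 314.3, 315.1, 315.5, 316.3, 316.4, 317.6, 318.0, 319.1, 319.4, 320.2, 320.8, 321.3, 321.8, 322.2, 322.4, 322.5, 323.9, 324.3, 324.9, 325.4, 326.2, 327.0, 327.3, 327.8, 330.4, 336.5, 337.0
α = 0.04; lower rank = 50 × 0.020 = 1; upper rank = 50 × 0.980 = 49.
The 1st smallest replicate is 294.0; the 49th is 336.5.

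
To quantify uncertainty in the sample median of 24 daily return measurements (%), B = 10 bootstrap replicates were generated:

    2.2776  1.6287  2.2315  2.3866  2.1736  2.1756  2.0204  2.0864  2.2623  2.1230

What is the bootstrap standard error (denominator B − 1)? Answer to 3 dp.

SE* = 0.207

Bootstrap SE is the standard deviation of the 10 replicate medians.
Mean of replicates: (2.2776 + 1.6287 + 2.2315 + 2.3866 + 2.1736 + 2.1756 + 2.0204 + 2.0864 + 2.2623 + 2.1230) / 10 = 21.36570 / 10 = 2.13657
Sum of squared deviations: (+0.14103)² + (−0.50787)² + (+0.09493)² + (+0.25003)² + (+0.03703)² + (+0.03903)² + (−0.11617)² + (−0.05017)² + (+0.12573)² + (−0.01357)² = 0.38425
Variance = 0.38425 / 9 = 0.04269
SE* = √0.04269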